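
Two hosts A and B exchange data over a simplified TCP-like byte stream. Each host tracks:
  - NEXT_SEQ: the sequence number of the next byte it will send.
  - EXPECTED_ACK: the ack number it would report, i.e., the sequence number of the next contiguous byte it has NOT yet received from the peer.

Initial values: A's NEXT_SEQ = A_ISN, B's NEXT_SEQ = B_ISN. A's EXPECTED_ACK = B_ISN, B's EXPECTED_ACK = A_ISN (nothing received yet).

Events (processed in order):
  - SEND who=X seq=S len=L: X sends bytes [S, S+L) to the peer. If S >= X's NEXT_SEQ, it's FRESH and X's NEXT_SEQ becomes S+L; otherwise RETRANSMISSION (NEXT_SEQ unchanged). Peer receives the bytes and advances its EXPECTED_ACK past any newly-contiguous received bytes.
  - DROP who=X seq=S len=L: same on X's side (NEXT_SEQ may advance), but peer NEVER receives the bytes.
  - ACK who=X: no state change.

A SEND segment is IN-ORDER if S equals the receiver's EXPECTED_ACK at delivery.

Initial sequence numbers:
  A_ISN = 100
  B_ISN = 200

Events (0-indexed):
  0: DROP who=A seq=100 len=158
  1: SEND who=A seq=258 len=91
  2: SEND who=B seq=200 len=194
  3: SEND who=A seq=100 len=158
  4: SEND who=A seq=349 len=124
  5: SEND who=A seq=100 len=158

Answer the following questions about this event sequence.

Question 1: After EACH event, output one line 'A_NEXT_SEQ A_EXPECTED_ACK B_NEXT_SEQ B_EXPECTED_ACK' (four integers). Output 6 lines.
258 200 200 100
349 200 200 100
349 394 394 100
349 394 394 349
473 394 394 473
473 394 394 473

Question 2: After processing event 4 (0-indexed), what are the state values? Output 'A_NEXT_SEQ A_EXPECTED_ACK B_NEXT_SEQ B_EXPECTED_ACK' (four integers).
After event 0: A_seq=258 A_ack=200 B_seq=200 B_ack=100
After event 1: A_seq=349 A_ack=200 B_seq=200 B_ack=100
After event 2: A_seq=349 A_ack=394 B_seq=394 B_ack=100
After event 3: A_seq=349 A_ack=394 B_seq=394 B_ack=349
After event 4: A_seq=473 A_ack=394 B_seq=394 B_ack=473

473 394 394 473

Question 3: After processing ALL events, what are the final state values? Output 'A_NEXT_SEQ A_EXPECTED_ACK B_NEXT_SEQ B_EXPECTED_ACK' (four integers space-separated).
After event 0: A_seq=258 A_ack=200 B_seq=200 B_ack=100
After event 1: A_seq=349 A_ack=200 B_seq=200 B_ack=100
After event 2: A_seq=349 A_ack=394 B_seq=394 B_ack=100
After event 3: A_seq=349 A_ack=394 B_seq=394 B_ack=349
After event 4: A_seq=473 A_ack=394 B_seq=394 B_ack=473
After event 5: A_seq=473 A_ack=394 B_seq=394 B_ack=473

Answer: 473 394 394 473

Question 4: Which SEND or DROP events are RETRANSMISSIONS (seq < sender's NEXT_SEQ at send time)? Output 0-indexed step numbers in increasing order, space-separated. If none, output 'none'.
Step 0: DROP seq=100 -> fresh
Step 1: SEND seq=258 -> fresh
Step 2: SEND seq=200 -> fresh
Step 3: SEND seq=100 -> retransmit
Step 4: SEND seq=349 -> fresh
Step 5: SEND seq=100 -> retransmit

Answer: 3 5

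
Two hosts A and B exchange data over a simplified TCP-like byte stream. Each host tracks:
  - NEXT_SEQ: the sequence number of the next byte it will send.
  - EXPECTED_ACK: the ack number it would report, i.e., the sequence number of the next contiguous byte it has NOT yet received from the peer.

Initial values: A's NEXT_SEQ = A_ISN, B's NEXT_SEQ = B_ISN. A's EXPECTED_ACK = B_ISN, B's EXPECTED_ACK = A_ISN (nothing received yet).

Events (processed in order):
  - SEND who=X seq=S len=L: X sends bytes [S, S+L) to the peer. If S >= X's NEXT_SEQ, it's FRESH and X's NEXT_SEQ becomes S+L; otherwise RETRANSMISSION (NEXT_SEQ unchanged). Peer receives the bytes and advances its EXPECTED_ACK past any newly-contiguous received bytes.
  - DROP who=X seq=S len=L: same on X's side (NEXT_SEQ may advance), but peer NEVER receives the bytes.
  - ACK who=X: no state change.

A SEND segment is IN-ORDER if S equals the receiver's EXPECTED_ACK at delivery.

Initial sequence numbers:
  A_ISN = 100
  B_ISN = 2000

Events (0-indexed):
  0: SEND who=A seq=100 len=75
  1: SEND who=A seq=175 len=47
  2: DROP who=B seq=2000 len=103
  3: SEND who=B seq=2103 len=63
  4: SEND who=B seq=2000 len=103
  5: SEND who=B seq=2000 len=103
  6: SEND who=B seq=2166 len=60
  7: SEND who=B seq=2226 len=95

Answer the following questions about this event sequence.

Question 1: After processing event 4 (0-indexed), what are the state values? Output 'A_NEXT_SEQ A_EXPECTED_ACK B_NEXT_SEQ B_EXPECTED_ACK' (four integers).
After event 0: A_seq=175 A_ack=2000 B_seq=2000 B_ack=175
After event 1: A_seq=222 A_ack=2000 B_seq=2000 B_ack=222
After event 2: A_seq=222 A_ack=2000 B_seq=2103 B_ack=222
After event 3: A_seq=222 A_ack=2000 B_seq=2166 B_ack=222
After event 4: A_seq=222 A_ack=2166 B_seq=2166 B_ack=222

222 2166 2166 222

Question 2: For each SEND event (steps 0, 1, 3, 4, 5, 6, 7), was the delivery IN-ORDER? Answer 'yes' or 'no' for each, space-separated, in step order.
Step 0: SEND seq=100 -> in-order
Step 1: SEND seq=175 -> in-order
Step 3: SEND seq=2103 -> out-of-order
Step 4: SEND seq=2000 -> in-order
Step 5: SEND seq=2000 -> out-of-order
Step 6: SEND seq=2166 -> in-order
Step 7: SEND seq=2226 -> in-order

Answer: yes yes no yes no yes yes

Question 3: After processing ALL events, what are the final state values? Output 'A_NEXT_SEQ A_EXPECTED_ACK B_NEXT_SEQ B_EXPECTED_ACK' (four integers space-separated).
Answer: 222 2321 2321 222

Derivation:
After event 0: A_seq=175 A_ack=2000 B_seq=2000 B_ack=175
After event 1: A_seq=222 A_ack=2000 B_seq=2000 B_ack=222
After event 2: A_seq=222 A_ack=2000 B_seq=2103 B_ack=222
After event 3: A_seq=222 A_ack=2000 B_seq=2166 B_ack=222
After event 4: A_seq=222 A_ack=2166 B_seq=2166 B_ack=222
After event 5: A_seq=222 A_ack=2166 B_seq=2166 B_ack=222
After event 6: A_seq=222 A_ack=2226 B_seq=2226 B_ack=222
After event 7: A_seq=222 A_ack=2321 B_seq=2321 B_ack=222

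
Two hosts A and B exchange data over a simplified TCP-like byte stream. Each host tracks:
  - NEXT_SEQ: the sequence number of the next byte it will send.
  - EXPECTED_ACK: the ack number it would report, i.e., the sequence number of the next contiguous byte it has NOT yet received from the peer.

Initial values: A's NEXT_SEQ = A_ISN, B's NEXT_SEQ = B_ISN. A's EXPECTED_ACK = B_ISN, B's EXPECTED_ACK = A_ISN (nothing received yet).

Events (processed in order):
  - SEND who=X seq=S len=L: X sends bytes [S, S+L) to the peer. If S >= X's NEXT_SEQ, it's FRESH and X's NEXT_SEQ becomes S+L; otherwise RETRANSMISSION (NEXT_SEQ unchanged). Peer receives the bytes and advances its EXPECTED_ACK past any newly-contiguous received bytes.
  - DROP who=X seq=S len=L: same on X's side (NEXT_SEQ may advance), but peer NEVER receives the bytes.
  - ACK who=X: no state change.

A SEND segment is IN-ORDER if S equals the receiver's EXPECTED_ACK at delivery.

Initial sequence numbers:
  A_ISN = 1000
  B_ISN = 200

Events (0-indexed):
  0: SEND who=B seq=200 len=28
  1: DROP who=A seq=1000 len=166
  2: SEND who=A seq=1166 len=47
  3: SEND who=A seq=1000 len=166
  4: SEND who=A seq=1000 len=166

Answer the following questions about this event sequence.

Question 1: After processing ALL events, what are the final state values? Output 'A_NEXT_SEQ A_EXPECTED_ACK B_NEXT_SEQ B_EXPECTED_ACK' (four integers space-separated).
Answer: 1213 228 228 1213

Derivation:
After event 0: A_seq=1000 A_ack=228 B_seq=228 B_ack=1000
After event 1: A_seq=1166 A_ack=228 B_seq=228 B_ack=1000
After event 2: A_seq=1213 A_ack=228 B_seq=228 B_ack=1000
After event 3: A_seq=1213 A_ack=228 B_seq=228 B_ack=1213
After event 4: A_seq=1213 A_ack=228 B_seq=228 B_ack=1213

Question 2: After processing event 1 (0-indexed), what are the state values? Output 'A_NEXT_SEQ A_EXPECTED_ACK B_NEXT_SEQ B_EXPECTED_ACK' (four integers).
After event 0: A_seq=1000 A_ack=228 B_seq=228 B_ack=1000
After event 1: A_seq=1166 A_ack=228 B_seq=228 B_ack=1000

1166 228 228 1000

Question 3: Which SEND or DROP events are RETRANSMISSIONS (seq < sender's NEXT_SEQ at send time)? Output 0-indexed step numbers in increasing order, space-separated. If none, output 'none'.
Step 0: SEND seq=200 -> fresh
Step 1: DROP seq=1000 -> fresh
Step 2: SEND seq=1166 -> fresh
Step 3: SEND seq=1000 -> retransmit
Step 4: SEND seq=1000 -> retransmit

Answer: 3 4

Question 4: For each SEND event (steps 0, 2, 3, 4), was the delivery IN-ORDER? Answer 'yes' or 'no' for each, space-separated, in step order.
Answer: yes no yes no

Derivation:
Step 0: SEND seq=200 -> in-order
Step 2: SEND seq=1166 -> out-of-order
Step 3: SEND seq=1000 -> in-order
Step 4: SEND seq=1000 -> out-of-order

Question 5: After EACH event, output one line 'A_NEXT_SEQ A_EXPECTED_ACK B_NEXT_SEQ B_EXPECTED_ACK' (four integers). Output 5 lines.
1000 228 228 1000
1166 228 228 1000
1213 228 228 1000
1213 228 228 1213
1213 228 228 1213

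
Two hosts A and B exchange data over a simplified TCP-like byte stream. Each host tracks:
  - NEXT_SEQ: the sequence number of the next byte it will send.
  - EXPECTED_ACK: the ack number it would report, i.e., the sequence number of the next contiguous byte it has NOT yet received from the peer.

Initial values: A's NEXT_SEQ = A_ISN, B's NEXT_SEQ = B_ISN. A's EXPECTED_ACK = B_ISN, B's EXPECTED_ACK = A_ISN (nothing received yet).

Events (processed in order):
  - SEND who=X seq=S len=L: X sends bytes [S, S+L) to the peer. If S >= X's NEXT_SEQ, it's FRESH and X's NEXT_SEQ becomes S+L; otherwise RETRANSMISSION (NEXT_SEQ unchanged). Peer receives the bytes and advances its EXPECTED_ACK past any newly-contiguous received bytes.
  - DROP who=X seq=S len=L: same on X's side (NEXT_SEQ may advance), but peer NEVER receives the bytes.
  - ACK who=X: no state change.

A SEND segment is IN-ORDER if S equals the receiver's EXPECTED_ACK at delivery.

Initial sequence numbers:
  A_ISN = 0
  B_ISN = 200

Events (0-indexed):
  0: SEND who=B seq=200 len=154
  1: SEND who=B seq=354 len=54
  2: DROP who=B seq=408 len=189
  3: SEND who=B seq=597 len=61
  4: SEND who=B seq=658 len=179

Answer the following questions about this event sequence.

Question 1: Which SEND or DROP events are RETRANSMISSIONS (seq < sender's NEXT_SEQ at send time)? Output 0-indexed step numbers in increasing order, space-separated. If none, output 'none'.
Answer: none

Derivation:
Step 0: SEND seq=200 -> fresh
Step 1: SEND seq=354 -> fresh
Step 2: DROP seq=408 -> fresh
Step 3: SEND seq=597 -> fresh
Step 4: SEND seq=658 -> fresh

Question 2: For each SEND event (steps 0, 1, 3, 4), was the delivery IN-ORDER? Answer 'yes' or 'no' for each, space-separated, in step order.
Step 0: SEND seq=200 -> in-order
Step 1: SEND seq=354 -> in-order
Step 3: SEND seq=597 -> out-of-order
Step 4: SEND seq=658 -> out-of-order

Answer: yes yes no no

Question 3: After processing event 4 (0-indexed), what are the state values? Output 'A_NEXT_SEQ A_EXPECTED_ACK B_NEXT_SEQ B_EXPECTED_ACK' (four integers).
After event 0: A_seq=0 A_ack=354 B_seq=354 B_ack=0
After event 1: A_seq=0 A_ack=408 B_seq=408 B_ack=0
After event 2: A_seq=0 A_ack=408 B_seq=597 B_ack=0
After event 3: A_seq=0 A_ack=408 B_seq=658 B_ack=0
After event 4: A_seq=0 A_ack=408 B_seq=837 B_ack=0

0 408 837 0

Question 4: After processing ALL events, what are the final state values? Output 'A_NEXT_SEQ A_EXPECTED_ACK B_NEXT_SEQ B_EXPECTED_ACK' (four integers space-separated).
After event 0: A_seq=0 A_ack=354 B_seq=354 B_ack=0
After event 1: A_seq=0 A_ack=408 B_seq=408 B_ack=0
After event 2: A_seq=0 A_ack=408 B_seq=597 B_ack=0
After event 3: A_seq=0 A_ack=408 B_seq=658 B_ack=0
After event 4: A_seq=0 A_ack=408 B_seq=837 B_ack=0

Answer: 0 408 837 0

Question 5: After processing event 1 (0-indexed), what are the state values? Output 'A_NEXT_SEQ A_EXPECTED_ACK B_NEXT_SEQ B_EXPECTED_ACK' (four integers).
After event 0: A_seq=0 A_ack=354 B_seq=354 B_ack=0
After event 1: A_seq=0 A_ack=408 B_seq=408 B_ack=0

0 408 408 0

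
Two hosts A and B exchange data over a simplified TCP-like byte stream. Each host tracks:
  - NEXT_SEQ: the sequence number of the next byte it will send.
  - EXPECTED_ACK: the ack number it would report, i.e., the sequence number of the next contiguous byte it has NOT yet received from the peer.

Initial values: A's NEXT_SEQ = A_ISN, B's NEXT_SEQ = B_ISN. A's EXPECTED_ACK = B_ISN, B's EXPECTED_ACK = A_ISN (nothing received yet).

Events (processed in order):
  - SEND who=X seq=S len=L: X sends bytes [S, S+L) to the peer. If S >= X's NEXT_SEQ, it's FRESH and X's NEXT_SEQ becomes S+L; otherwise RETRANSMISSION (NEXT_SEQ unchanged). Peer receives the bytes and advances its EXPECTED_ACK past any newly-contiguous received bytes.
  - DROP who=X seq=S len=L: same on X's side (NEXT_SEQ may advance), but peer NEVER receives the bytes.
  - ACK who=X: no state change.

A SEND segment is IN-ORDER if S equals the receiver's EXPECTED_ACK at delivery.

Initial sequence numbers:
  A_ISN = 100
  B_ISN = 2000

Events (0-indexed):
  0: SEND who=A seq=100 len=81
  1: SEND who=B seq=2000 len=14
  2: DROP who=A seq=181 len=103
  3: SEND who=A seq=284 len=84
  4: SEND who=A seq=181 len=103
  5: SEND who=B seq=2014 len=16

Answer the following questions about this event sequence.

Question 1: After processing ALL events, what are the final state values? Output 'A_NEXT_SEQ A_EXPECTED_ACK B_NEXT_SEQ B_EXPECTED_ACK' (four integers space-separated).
Answer: 368 2030 2030 368

Derivation:
After event 0: A_seq=181 A_ack=2000 B_seq=2000 B_ack=181
After event 1: A_seq=181 A_ack=2014 B_seq=2014 B_ack=181
After event 2: A_seq=284 A_ack=2014 B_seq=2014 B_ack=181
After event 3: A_seq=368 A_ack=2014 B_seq=2014 B_ack=181
After event 4: A_seq=368 A_ack=2014 B_seq=2014 B_ack=368
After event 5: A_seq=368 A_ack=2030 B_seq=2030 B_ack=368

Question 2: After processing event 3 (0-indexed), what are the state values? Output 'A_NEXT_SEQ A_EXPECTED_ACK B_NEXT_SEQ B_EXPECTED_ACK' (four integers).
After event 0: A_seq=181 A_ack=2000 B_seq=2000 B_ack=181
After event 1: A_seq=181 A_ack=2014 B_seq=2014 B_ack=181
After event 2: A_seq=284 A_ack=2014 B_seq=2014 B_ack=181
After event 3: A_seq=368 A_ack=2014 B_seq=2014 B_ack=181

368 2014 2014 181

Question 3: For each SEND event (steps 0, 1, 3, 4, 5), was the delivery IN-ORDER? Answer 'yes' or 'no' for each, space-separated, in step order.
Step 0: SEND seq=100 -> in-order
Step 1: SEND seq=2000 -> in-order
Step 3: SEND seq=284 -> out-of-order
Step 4: SEND seq=181 -> in-order
Step 5: SEND seq=2014 -> in-order

Answer: yes yes no yes yes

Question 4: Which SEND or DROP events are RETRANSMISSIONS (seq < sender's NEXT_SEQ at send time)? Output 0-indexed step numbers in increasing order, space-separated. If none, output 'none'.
Answer: 4

Derivation:
Step 0: SEND seq=100 -> fresh
Step 1: SEND seq=2000 -> fresh
Step 2: DROP seq=181 -> fresh
Step 3: SEND seq=284 -> fresh
Step 4: SEND seq=181 -> retransmit
Step 5: SEND seq=2014 -> fresh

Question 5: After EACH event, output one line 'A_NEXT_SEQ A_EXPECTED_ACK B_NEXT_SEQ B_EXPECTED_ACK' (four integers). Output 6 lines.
181 2000 2000 181
181 2014 2014 181
284 2014 2014 181
368 2014 2014 181
368 2014 2014 368
368 2030 2030 368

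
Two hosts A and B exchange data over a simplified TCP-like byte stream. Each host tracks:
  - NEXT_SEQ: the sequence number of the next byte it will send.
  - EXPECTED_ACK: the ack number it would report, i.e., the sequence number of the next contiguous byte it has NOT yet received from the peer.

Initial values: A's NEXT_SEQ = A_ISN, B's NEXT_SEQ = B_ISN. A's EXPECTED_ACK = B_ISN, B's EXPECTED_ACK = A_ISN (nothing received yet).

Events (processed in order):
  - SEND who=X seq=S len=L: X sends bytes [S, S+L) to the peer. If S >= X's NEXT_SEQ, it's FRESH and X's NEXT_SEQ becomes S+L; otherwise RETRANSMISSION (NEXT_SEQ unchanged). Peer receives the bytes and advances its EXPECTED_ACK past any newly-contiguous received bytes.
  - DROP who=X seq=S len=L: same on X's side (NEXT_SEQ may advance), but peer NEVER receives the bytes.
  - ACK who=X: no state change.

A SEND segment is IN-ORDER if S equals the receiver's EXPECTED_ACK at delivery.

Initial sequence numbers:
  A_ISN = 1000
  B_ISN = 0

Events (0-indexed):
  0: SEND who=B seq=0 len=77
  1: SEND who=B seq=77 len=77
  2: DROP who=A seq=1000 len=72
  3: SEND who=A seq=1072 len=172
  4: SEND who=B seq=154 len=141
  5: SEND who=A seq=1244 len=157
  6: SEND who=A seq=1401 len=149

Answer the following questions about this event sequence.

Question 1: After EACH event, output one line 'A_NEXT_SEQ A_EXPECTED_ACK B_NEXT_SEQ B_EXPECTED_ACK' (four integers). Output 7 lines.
1000 77 77 1000
1000 154 154 1000
1072 154 154 1000
1244 154 154 1000
1244 295 295 1000
1401 295 295 1000
1550 295 295 1000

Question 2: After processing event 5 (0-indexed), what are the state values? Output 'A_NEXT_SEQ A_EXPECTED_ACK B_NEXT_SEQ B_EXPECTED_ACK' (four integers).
After event 0: A_seq=1000 A_ack=77 B_seq=77 B_ack=1000
After event 1: A_seq=1000 A_ack=154 B_seq=154 B_ack=1000
After event 2: A_seq=1072 A_ack=154 B_seq=154 B_ack=1000
After event 3: A_seq=1244 A_ack=154 B_seq=154 B_ack=1000
After event 4: A_seq=1244 A_ack=295 B_seq=295 B_ack=1000
After event 5: A_seq=1401 A_ack=295 B_seq=295 B_ack=1000

1401 295 295 1000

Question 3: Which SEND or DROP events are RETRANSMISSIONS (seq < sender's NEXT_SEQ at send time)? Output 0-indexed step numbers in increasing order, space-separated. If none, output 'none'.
Answer: none

Derivation:
Step 0: SEND seq=0 -> fresh
Step 1: SEND seq=77 -> fresh
Step 2: DROP seq=1000 -> fresh
Step 3: SEND seq=1072 -> fresh
Step 4: SEND seq=154 -> fresh
Step 5: SEND seq=1244 -> fresh
Step 6: SEND seq=1401 -> fresh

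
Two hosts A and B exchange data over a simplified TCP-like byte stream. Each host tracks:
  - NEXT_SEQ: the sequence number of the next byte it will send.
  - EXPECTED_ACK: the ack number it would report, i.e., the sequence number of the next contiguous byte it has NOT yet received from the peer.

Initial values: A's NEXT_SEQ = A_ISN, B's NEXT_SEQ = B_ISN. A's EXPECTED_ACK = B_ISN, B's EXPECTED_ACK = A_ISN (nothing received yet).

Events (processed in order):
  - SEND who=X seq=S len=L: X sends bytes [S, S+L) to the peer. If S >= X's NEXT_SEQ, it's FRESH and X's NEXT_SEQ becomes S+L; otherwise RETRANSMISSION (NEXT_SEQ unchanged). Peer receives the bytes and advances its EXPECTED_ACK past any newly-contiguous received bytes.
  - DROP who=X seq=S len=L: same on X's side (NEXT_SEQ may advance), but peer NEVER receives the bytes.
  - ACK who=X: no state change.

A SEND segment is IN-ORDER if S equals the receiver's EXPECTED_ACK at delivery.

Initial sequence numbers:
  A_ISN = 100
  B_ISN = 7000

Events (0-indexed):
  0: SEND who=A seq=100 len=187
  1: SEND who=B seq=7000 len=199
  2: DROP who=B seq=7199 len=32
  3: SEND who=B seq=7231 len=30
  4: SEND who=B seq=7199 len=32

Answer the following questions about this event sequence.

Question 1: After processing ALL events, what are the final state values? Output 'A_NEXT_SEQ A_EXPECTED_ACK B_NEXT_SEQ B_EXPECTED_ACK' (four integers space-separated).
After event 0: A_seq=287 A_ack=7000 B_seq=7000 B_ack=287
After event 1: A_seq=287 A_ack=7199 B_seq=7199 B_ack=287
After event 2: A_seq=287 A_ack=7199 B_seq=7231 B_ack=287
After event 3: A_seq=287 A_ack=7199 B_seq=7261 B_ack=287
After event 4: A_seq=287 A_ack=7261 B_seq=7261 B_ack=287

Answer: 287 7261 7261 287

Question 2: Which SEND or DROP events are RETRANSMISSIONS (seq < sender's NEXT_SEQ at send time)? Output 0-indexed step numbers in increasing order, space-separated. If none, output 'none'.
Answer: 4

Derivation:
Step 0: SEND seq=100 -> fresh
Step 1: SEND seq=7000 -> fresh
Step 2: DROP seq=7199 -> fresh
Step 3: SEND seq=7231 -> fresh
Step 4: SEND seq=7199 -> retransmit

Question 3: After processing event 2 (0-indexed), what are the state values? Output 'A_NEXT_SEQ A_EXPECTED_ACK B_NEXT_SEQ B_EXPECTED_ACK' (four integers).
After event 0: A_seq=287 A_ack=7000 B_seq=7000 B_ack=287
After event 1: A_seq=287 A_ack=7199 B_seq=7199 B_ack=287
After event 2: A_seq=287 A_ack=7199 B_seq=7231 B_ack=287

287 7199 7231 287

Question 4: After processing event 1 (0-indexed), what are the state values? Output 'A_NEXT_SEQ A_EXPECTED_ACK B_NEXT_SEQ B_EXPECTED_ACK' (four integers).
After event 0: A_seq=287 A_ack=7000 B_seq=7000 B_ack=287
After event 1: A_seq=287 A_ack=7199 B_seq=7199 B_ack=287

287 7199 7199 287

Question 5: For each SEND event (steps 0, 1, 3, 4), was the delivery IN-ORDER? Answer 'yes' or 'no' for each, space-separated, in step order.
Step 0: SEND seq=100 -> in-order
Step 1: SEND seq=7000 -> in-order
Step 3: SEND seq=7231 -> out-of-order
Step 4: SEND seq=7199 -> in-order

Answer: yes yes no yes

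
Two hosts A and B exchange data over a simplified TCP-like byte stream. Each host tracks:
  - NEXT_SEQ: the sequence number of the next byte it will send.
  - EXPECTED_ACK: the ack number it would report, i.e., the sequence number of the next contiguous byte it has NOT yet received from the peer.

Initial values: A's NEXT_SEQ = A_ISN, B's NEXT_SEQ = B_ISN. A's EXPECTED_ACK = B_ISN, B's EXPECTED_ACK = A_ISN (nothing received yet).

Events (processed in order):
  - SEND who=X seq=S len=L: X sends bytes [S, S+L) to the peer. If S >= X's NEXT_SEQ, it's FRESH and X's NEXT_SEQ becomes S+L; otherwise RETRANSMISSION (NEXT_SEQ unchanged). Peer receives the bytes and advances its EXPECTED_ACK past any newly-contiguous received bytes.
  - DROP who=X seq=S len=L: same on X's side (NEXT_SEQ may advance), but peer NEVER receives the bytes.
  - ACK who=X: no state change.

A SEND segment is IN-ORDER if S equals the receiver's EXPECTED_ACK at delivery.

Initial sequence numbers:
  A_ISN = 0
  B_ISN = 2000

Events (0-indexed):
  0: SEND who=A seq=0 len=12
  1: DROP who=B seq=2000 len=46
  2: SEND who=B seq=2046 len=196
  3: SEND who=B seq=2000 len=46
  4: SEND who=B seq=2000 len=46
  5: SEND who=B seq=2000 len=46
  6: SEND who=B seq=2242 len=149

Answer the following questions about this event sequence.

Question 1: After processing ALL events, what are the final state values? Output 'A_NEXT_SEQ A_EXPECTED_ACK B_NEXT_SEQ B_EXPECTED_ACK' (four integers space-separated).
Answer: 12 2391 2391 12

Derivation:
After event 0: A_seq=12 A_ack=2000 B_seq=2000 B_ack=12
After event 1: A_seq=12 A_ack=2000 B_seq=2046 B_ack=12
After event 2: A_seq=12 A_ack=2000 B_seq=2242 B_ack=12
After event 3: A_seq=12 A_ack=2242 B_seq=2242 B_ack=12
After event 4: A_seq=12 A_ack=2242 B_seq=2242 B_ack=12
After event 5: A_seq=12 A_ack=2242 B_seq=2242 B_ack=12
After event 6: A_seq=12 A_ack=2391 B_seq=2391 B_ack=12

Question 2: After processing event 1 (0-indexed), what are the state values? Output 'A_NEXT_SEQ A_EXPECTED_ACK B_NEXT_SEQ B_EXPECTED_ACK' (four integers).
After event 0: A_seq=12 A_ack=2000 B_seq=2000 B_ack=12
After event 1: A_seq=12 A_ack=2000 B_seq=2046 B_ack=12

12 2000 2046 12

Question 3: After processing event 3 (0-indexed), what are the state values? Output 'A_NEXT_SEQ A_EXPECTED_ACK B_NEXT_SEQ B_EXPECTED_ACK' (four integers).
After event 0: A_seq=12 A_ack=2000 B_seq=2000 B_ack=12
After event 1: A_seq=12 A_ack=2000 B_seq=2046 B_ack=12
After event 2: A_seq=12 A_ack=2000 B_seq=2242 B_ack=12
After event 3: A_seq=12 A_ack=2242 B_seq=2242 B_ack=12

12 2242 2242 12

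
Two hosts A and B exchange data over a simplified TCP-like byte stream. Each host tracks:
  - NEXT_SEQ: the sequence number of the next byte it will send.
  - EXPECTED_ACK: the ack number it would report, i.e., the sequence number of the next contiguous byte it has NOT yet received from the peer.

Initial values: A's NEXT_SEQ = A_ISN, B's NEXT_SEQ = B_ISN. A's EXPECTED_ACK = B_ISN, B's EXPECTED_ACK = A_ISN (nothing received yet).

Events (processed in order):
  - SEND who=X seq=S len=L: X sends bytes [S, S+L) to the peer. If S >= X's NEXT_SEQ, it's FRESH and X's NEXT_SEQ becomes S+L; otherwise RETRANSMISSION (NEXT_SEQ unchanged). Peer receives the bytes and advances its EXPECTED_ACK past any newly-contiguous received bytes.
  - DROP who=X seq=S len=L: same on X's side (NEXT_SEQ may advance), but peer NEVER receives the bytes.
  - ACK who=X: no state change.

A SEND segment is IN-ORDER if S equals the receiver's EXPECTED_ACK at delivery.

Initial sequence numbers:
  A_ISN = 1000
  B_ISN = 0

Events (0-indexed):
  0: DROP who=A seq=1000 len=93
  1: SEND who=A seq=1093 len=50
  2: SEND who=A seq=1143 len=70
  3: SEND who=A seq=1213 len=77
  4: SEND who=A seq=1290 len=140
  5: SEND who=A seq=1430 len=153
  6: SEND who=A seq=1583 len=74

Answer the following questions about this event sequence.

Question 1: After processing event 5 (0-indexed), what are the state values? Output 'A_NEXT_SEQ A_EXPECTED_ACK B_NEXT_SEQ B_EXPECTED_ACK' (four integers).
After event 0: A_seq=1093 A_ack=0 B_seq=0 B_ack=1000
After event 1: A_seq=1143 A_ack=0 B_seq=0 B_ack=1000
After event 2: A_seq=1213 A_ack=0 B_seq=0 B_ack=1000
After event 3: A_seq=1290 A_ack=0 B_seq=0 B_ack=1000
After event 4: A_seq=1430 A_ack=0 B_seq=0 B_ack=1000
After event 5: A_seq=1583 A_ack=0 B_seq=0 B_ack=1000

1583 0 0 1000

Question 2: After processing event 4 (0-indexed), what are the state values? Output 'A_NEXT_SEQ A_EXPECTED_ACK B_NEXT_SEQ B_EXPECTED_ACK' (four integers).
After event 0: A_seq=1093 A_ack=0 B_seq=0 B_ack=1000
After event 1: A_seq=1143 A_ack=0 B_seq=0 B_ack=1000
After event 2: A_seq=1213 A_ack=0 B_seq=0 B_ack=1000
After event 3: A_seq=1290 A_ack=0 B_seq=0 B_ack=1000
After event 4: A_seq=1430 A_ack=0 B_seq=0 B_ack=1000

1430 0 0 1000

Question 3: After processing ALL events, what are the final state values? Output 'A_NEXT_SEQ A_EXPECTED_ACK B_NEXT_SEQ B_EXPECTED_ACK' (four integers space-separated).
Answer: 1657 0 0 1000

Derivation:
After event 0: A_seq=1093 A_ack=0 B_seq=0 B_ack=1000
After event 1: A_seq=1143 A_ack=0 B_seq=0 B_ack=1000
After event 2: A_seq=1213 A_ack=0 B_seq=0 B_ack=1000
After event 3: A_seq=1290 A_ack=0 B_seq=0 B_ack=1000
After event 4: A_seq=1430 A_ack=0 B_seq=0 B_ack=1000
After event 5: A_seq=1583 A_ack=0 B_seq=0 B_ack=1000
After event 6: A_seq=1657 A_ack=0 B_seq=0 B_ack=1000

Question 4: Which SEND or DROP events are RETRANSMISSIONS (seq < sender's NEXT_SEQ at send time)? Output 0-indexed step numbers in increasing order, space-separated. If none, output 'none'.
Step 0: DROP seq=1000 -> fresh
Step 1: SEND seq=1093 -> fresh
Step 2: SEND seq=1143 -> fresh
Step 3: SEND seq=1213 -> fresh
Step 4: SEND seq=1290 -> fresh
Step 5: SEND seq=1430 -> fresh
Step 6: SEND seq=1583 -> fresh

Answer: none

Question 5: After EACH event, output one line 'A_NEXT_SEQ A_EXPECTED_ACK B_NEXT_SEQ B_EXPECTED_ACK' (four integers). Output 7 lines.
1093 0 0 1000
1143 0 0 1000
1213 0 0 1000
1290 0 0 1000
1430 0 0 1000
1583 0 0 1000
1657 0 0 1000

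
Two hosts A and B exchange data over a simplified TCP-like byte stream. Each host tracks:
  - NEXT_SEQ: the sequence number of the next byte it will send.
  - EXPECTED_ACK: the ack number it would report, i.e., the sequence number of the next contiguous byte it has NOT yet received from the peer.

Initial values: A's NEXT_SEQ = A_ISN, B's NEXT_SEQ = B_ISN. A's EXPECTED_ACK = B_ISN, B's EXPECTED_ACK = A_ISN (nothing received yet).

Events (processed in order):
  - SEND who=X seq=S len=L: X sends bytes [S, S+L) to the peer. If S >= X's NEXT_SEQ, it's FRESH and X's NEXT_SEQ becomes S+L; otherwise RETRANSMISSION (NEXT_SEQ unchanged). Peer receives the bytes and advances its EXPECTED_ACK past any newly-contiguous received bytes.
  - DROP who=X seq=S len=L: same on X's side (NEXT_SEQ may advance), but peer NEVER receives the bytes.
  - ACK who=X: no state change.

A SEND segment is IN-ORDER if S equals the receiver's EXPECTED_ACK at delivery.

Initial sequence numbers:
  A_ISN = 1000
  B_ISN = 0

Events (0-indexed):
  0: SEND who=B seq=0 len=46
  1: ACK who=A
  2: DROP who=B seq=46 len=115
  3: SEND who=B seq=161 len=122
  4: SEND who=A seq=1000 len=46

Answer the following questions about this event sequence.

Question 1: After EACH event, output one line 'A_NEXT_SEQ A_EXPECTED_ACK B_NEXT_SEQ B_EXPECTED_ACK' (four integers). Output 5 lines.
1000 46 46 1000
1000 46 46 1000
1000 46 161 1000
1000 46 283 1000
1046 46 283 1046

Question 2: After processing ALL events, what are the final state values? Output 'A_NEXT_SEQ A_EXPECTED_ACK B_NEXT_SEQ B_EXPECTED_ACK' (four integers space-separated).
After event 0: A_seq=1000 A_ack=46 B_seq=46 B_ack=1000
After event 1: A_seq=1000 A_ack=46 B_seq=46 B_ack=1000
After event 2: A_seq=1000 A_ack=46 B_seq=161 B_ack=1000
After event 3: A_seq=1000 A_ack=46 B_seq=283 B_ack=1000
After event 4: A_seq=1046 A_ack=46 B_seq=283 B_ack=1046

Answer: 1046 46 283 1046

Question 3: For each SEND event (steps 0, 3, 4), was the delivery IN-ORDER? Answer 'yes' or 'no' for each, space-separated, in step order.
Answer: yes no yes

Derivation:
Step 0: SEND seq=0 -> in-order
Step 3: SEND seq=161 -> out-of-order
Step 4: SEND seq=1000 -> in-order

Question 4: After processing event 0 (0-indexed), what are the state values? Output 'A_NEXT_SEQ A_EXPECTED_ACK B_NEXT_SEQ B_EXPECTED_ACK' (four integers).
After event 0: A_seq=1000 A_ack=46 B_seq=46 B_ack=1000

1000 46 46 1000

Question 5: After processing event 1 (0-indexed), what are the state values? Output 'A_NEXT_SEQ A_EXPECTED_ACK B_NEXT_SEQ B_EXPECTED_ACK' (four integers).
After event 0: A_seq=1000 A_ack=46 B_seq=46 B_ack=1000
After event 1: A_seq=1000 A_ack=46 B_seq=46 B_ack=1000

1000 46 46 1000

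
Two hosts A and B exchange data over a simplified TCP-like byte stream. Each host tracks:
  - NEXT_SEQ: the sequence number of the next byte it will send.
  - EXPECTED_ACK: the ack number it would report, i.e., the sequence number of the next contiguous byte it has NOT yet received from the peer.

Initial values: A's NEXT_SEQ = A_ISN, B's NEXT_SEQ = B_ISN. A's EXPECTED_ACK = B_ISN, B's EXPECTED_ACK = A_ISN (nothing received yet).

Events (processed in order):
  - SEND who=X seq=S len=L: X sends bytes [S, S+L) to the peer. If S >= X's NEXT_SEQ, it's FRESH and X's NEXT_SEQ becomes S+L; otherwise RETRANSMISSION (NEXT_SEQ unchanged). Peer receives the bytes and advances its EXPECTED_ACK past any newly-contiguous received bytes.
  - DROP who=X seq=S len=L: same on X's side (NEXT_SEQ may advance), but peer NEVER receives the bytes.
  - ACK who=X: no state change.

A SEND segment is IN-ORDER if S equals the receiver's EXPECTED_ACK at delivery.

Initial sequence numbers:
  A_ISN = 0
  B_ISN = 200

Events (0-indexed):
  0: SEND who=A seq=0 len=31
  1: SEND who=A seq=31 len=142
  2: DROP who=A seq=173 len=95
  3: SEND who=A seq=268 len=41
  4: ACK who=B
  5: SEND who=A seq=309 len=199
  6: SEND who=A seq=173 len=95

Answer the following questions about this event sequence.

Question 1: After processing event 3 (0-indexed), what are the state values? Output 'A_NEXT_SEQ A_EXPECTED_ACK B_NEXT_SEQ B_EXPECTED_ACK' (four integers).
After event 0: A_seq=31 A_ack=200 B_seq=200 B_ack=31
After event 1: A_seq=173 A_ack=200 B_seq=200 B_ack=173
After event 2: A_seq=268 A_ack=200 B_seq=200 B_ack=173
After event 3: A_seq=309 A_ack=200 B_seq=200 B_ack=173

309 200 200 173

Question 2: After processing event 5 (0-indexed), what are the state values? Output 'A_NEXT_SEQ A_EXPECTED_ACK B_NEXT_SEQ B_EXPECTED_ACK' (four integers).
After event 0: A_seq=31 A_ack=200 B_seq=200 B_ack=31
After event 1: A_seq=173 A_ack=200 B_seq=200 B_ack=173
After event 2: A_seq=268 A_ack=200 B_seq=200 B_ack=173
After event 3: A_seq=309 A_ack=200 B_seq=200 B_ack=173
After event 4: A_seq=309 A_ack=200 B_seq=200 B_ack=173
After event 5: A_seq=508 A_ack=200 B_seq=200 B_ack=173

508 200 200 173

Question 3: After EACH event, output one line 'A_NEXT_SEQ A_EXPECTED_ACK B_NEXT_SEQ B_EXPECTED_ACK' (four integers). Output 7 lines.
31 200 200 31
173 200 200 173
268 200 200 173
309 200 200 173
309 200 200 173
508 200 200 173
508 200 200 508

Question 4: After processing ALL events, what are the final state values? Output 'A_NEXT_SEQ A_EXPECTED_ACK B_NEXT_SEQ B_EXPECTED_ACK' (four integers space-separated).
After event 0: A_seq=31 A_ack=200 B_seq=200 B_ack=31
After event 1: A_seq=173 A_ack=200 B_seq=200 B_ack=173
After event 2: A_seq=268 A_ack=200 B_seq=200 B_ack=173
After event 3: A_seq=309 A_ack=200 B_seq=200 B_ack=173
After event 4: A_seq=309 A_ack=200 B_seq=200 B_ack=173
After event 5: A_seq=508 A_ack=200 B_seq=200 B_ack=173
After event 6: A_seq=508 A_ack=200 B_seq=200 B_ack=508

Answer: 508 200 200 508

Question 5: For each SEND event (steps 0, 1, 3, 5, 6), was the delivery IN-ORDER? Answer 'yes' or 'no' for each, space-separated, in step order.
Answer: yes yes no no yes

Derivation:
Step 0: SEND seq=0 -> in-order
Step 1: SEND seq=31 -> in-order
Step 3: SEND seq=268 -> out-of-order
Step 5: SEND seq=309 -> out-of-order
Step 6: SEND seq=173 -> in-order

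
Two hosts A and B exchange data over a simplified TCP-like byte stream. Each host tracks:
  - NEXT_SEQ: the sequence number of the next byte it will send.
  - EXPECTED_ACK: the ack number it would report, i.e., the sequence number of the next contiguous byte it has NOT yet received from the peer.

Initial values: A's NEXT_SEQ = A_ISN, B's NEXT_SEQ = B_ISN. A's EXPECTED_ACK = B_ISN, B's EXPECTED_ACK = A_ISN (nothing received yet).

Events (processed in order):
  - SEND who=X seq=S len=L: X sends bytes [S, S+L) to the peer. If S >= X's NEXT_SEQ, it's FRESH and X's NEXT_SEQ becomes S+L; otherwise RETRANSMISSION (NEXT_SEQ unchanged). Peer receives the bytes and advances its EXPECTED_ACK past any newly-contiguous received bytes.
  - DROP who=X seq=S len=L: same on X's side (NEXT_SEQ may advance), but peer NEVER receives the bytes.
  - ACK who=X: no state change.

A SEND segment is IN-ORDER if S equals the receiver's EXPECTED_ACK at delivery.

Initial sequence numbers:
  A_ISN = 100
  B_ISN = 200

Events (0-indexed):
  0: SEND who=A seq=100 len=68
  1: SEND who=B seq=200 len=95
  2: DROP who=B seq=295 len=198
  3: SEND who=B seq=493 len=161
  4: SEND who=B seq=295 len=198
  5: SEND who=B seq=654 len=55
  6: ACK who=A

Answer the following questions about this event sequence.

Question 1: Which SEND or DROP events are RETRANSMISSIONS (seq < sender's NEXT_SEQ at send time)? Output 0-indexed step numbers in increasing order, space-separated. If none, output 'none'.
Step 0: SEND seq=100 -> fresh
Step 1: SEND seq=200 -> fresh
Step 2: DROP seq=295 -> fresh
Step 3: SEND seq=493 -> fresh
Step 4: SEND seq=295 -> retransmit
Step 5: SEND seq=654 -> fresh

Answer: 4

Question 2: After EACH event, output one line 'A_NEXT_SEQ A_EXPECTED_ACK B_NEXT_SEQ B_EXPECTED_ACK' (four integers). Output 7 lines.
168 200 200 168
168 295 295 168
168 295 493 168
168 295 654 168
168 654 654 168
168 709 709 168
168 709 709 168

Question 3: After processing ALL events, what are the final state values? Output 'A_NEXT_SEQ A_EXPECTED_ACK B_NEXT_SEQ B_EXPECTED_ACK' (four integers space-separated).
After event 0: A_seq=168 A_ack=200 B_seq=200 B_ack=168
After event 1: A_seq=168 A_ack=295 B_seq=295 B_ack=168
After event 2: A_seq=168 A_ack=295 B_seq=493 B_ack=168
After event 3: A_seq=168 A_ack=295 B_seq=654 B_ack=168
After event 4: A_seq=168 A_ack=654 B_seq=654 B_ack=168
After event 5: A_seq=168 A_ack=709 B_seq=709 B_ack=168
After event 6: A_seq=168 A_ack=709 B_seq=709 B_ack=168

Answer: 168 709 709 168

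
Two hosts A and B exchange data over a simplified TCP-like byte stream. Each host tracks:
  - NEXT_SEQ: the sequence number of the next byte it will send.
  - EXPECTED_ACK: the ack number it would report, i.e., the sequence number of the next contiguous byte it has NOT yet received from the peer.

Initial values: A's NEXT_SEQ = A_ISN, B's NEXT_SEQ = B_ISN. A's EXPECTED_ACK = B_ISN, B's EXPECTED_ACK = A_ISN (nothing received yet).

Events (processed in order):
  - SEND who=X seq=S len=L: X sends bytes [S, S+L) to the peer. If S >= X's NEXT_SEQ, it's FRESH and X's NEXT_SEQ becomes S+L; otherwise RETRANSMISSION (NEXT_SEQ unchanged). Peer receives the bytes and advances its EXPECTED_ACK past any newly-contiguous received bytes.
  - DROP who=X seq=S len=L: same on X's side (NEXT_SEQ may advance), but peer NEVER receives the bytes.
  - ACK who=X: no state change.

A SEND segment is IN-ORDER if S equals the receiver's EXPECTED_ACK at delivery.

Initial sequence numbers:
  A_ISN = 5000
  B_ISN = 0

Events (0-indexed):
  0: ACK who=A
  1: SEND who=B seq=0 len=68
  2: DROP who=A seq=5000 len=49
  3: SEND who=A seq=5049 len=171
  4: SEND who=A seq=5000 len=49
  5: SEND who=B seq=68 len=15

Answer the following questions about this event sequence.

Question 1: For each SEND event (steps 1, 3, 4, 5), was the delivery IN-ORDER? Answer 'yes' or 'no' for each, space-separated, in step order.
Step 1: SEND seq=0 -> in-order
Step 3: SEND seq=5049 -> out-of-order
Step 4: SEND seq=5000 -> in-order
Step 5: SEND seq=68 -> in-order

Answer: yes no yes yes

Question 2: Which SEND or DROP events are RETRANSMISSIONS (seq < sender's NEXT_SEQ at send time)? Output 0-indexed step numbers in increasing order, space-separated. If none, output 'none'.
Answer: 4

Derivation:
Step 1: SEND seq=0 -> fresh
Step 2: DROP seq=5000 -> fresh
Step 3: SEND seq=5049 -> fresh
Step 4: SEND seq=5000 -> retransmit
Step 5: SEND seq=68 -> fresh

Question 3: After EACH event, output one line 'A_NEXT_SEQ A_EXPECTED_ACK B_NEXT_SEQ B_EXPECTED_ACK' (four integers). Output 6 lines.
5000 0 0 5000
5000 68 68 5000
5049 68 68 5000
5220 68 68 5000
5220 68 68 5220
5220 83 83 5220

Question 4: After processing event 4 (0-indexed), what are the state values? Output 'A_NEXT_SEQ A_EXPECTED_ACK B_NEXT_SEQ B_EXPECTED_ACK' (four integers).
After event 0: A_seq=5000 A_ack=0 B_seq=0 B_ack=5000
After event 1: A_seq=5000 A_ack=68 B_seq=68 B_ack=5000
After event 2: A_seq=5049 A_ack=68 B_seq=68 B_ack=5000
After event 3: A_seq=5220 A_ack=68 B_seq=68 B_ack=5000
After event 4: A_seq=5220 A_ack=68 B_seq=68 B_ack=5220

5220 68 68 5220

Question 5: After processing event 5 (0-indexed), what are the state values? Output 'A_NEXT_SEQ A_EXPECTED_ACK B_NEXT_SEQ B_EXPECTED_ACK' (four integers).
After event 0: A_seq=5000 A_ack=0 B_seq=0 B_ack=5000
After event 1: A_seq=5000 A_ack=68 B_seq=68 B_ack=5000
After event 2: A_seq=5049 A_ack=68 B_seq=68 B_ack=5000
After event 3: A_seq=5220 A_ack=68 B_seq=68 B_ack=5000
After event 4: A_seq=5220 A_ack=68 B_seq=68 B_ack=5220
After event 5: A_seq=5220 A_ack=83 B_seq=83 B_ack=5220

5220 83 83 5220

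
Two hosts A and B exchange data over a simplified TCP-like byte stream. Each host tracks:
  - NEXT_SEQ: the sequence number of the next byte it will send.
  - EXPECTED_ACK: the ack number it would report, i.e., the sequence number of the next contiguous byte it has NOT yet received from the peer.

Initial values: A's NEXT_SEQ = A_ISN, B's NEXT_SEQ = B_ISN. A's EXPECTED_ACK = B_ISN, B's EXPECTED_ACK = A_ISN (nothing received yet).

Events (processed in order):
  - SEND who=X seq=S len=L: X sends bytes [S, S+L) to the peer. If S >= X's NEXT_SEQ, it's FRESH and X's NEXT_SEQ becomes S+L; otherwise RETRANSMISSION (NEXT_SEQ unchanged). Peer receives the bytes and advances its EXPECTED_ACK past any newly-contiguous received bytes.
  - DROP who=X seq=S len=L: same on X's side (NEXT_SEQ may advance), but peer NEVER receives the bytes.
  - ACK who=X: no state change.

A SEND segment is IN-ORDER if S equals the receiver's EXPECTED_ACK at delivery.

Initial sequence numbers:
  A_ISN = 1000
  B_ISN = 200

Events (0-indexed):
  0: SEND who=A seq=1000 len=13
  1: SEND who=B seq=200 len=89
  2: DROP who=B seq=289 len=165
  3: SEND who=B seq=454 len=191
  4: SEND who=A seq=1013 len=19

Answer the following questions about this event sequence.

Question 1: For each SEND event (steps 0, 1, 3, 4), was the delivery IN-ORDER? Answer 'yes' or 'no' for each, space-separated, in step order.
Answer: yes yes no yes

Derivation:
Step 0: SEND seq=1000 -> in-order
Step 1: SEND seq=200 -> in-order
Step 3: SEND seq=454 -> out-of-order
Step 4: SEND seq=1013 -> in-order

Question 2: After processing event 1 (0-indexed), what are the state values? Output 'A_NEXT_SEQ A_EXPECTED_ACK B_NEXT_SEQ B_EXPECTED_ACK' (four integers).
After event 0: A_seq=1013 A_ack=200 B_seq=200 B_ack=1013
After event 1: A_seq=1013 A_ack=289 B_seq=289 B_ack=1013

1013 289 289 1013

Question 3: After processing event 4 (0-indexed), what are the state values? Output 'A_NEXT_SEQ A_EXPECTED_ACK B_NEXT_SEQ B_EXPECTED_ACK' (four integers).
After event 0: A_seq=1013 A_ack=200 B_seq=200 B_ack=1013
After event 1: A_seq=1013 A_ack=289 B_seq=289 B_ack=1013
After event 2: A_seq=1013 A_ack=289 B_seq=454 B_ack=1013
After event 3: A_seq=1013 A_ack=289 B_seq=645 B_ack=1013
After event 4: A_seq=1032 A_ack=289 B_seq=645 B_ack=1032

1032 289 645 1032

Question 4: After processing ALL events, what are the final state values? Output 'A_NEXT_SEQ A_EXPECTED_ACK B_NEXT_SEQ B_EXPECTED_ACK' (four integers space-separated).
After event 0: A_seq=1013 A_ack=200 B_seq=200 B_ack=1013
After event 1: A_seq=1013 A_ack=289 B_seq=289 B_ack=1013
After event 2: A_seq=1013 A_ack=289 B_seq=454 B_ack=1013
After event 3: A_seq=1013 A_ack=289 B_seq=645 B_ack=1013
After event 4: A_seq=1032 A_ack=289 B_seq=645 B_ack=1032

Answer: 1032 289 645 1032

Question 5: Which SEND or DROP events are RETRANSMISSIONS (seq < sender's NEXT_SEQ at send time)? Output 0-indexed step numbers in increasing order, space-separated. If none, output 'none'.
Answer: none

Derivation:
Step 0: SEND seq=1000 -> fresh
Step 1: SEND seq=200 -> fresh
Step 2: DROP seq=289 -> fresh
Step 3: SEND seq=454 -> fresh
Step 4: SEND seq=1013 -> fresh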